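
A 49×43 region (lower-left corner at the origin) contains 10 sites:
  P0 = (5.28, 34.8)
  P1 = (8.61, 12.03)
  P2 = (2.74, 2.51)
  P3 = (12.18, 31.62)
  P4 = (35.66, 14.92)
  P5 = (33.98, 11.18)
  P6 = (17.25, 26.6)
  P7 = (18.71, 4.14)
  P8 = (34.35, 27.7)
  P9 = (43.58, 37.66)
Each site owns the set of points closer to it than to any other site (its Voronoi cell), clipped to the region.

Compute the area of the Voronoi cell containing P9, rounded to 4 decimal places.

Area of P9's cell: 207.6843

1. box [0,49]×[0,43]: [(0, 0) (49, 0) (49, 43) (0, 43)]
2. ⊥bis P9·P0 via (24.43,36.23): [(27.1354, 0) (49, 0) (49, 43) (23.9245, 43)]  |A|=1009.2125
3. ⊥bis P9·P1 via (26.095,24.845): [(25.1877, 26.0829) (44.3042, 0) (49, 0) (49, 43) (23.9245, 43)]  |A|=785.3061
4. ⊥bis P9·P2 via (23.16,20.085): [(25.1877, 26.0829) (44.3042, 0) (49, 0) (49, 43) (23.9245, 43)]  |A|=785.3061
5. ⊥bis P9·P3 via (27.88,34.64): [(31.0698, 18.0573) (44.3042, 0) (49, 0) (49, 43) (26.2719, 43)]  |A|=711.3458
6. ⊥bis P9·P4 via (39.62,26.29): [(28.7585, 30.0729) (49, 23.0231) (49, 43) (26.2719, 43)]  |A|=349.0855
7. ⊥bis P9·P5 via (38.78,24.42): [(28.7585, 30.0729) (49, 23.0231) (49, 43) (26.2719, 43)]  |A|=349.0855
8. ⊥bis P9·P6 via (30.415,32.13): [(26.6291, 41.1428) (31.711, 29.0446) (49, 23.0231) (49, 43) (26.2719, 43)]  |A|=333.8382
9. ⊥bis P9·P7 via (31.145,20.9): [(26.6291, 41.1428) (31.711, 29.0446) (49, 23.0231) (49, 43) (26.2719, 43)]  |A|=333.8382
10. ⊥bis P9·P8 via (38.965,32.68): [(49, 23.3805) (49, 43) (27.8288, 43)]  |A|=207.6843
11. canonical 3-gon: [(49, 23.3805) (49, 43) (27.8288, 43)]
12. shoelace: 207.6843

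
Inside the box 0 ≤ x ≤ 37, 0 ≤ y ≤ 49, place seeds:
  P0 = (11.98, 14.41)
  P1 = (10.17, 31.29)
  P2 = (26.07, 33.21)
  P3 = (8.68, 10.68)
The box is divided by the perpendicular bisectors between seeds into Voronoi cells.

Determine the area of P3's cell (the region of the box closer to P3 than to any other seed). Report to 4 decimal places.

1. box [0,37]×[0,49]: [(0, 0) (37, 0) (37, 49) (0, 49)]
2. ⊥bis P3·P0 via (10.33,12.545): [(0, 21.6841) (0, 0) (24.5097, 0)]  |A|=265.7354
3. ⊥bis P3·P1 via (9.425,20.985): [(0.0219, 21.6648) (0, 21.6664) (0, 0) (24.5097, 0)]  |A|=265.7352
4. ⊥bis P3·P2 via (17.375,21.945): [(0.0219, 21.6648) (0, 21.6664) (0, 0) (24.5097, 0)]  |A|=265.7352
5. canonical 4-gon: [(0.0219, 21.6648) (0, 21.6664) (0, 0) (24.5097, 0)]
6. shoelace: 265.7352

Area of P3's cell: 265.7352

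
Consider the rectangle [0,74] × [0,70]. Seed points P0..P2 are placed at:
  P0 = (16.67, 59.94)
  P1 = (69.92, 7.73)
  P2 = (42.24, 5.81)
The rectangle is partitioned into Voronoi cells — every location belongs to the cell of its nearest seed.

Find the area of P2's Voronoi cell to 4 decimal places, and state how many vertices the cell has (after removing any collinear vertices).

Area of P2's cell: 1757.4860 (4 vertices)

1. box [0,74]×[0,70]: [(0, 0) (74, 0) (74, 70) (0, 70)]
2. ⊥bis P2·P0 via (29.455,32.875): [(0, 18.961) (0, 0) (74, 0) (74, 53.9172)]  |A|=2696.4947
3. ⊥bis P2·P1 via (56.08,6.77): [(53.482, 44.2249) (0, 18.961) (0, 0) (56.5496, 0)]  |A|=1757.486
4. canonical 4-gon: [(53.482, 44.2249) (0, 18.961) (0, 0) (56.5496, 0)]
5. shoelace: 1757.486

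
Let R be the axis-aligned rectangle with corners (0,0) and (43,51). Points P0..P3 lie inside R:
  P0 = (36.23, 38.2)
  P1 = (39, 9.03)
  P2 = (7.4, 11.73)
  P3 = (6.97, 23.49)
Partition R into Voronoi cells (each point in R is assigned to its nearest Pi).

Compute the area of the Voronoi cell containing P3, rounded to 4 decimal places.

Area of P3's cell: 647.7064

1. box [0,43]×[0,51]: [(0, 0) (43, 0) (43, 51) (0, 51)]
2. ⊥bis P3·P0 via (21.6,30.845): [(0, 0) (37.1068, 0) (11.4674, 51) (0, 51)]  |A|=1238.6428
3. ⊥bis P3·P1 via (22.985,16.26): [(0, 0) (15.6444, 0) (25.7989, 22.4929) (11.4674, 51) (0, 51)]  |A|=997.2662
4. ⊥bis P3·P2 via (7.185,17.61): [(0, 17.3473) (23.8699, 18.2201) (25.7989, 22.4929) (11.4674, 51) (0, 51)]  |A|=647.7064
5. canonical 5-gon: [(0, 17.3473) (23.8699, 18.2201) (25.7989, 22.4929) (11.4674, 51) (0, 51)]
6. shoelace: 647.7064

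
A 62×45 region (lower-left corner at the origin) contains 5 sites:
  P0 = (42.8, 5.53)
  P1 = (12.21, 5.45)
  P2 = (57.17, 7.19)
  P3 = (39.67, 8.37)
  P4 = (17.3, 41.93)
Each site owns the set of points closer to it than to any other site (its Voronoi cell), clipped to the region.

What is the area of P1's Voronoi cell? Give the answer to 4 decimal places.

Area of P1's cell: 611.0171

1. box [0,62]×[0,45]: [(0, 0) (62, 0) (62, 45) (0, 45)]
2. ⊥bis P1·P0 via (27.505,5.49): [(0, 0) (27.5194, 0) (27.4017, 45) (0, 45)]  |A|=1235.7232
3. ⊥bis P1·P2 via (34.69,6.32): [(0, 0) (27.5194, 0) (27.4017, 45) (0, 45)]  |A|=1235.7232
4. ⊥bis P1·P3 via (25.94,6.91): [(0, 0) (26.6748, 0) (21.8896, 45) (0, 45)]  |A|=1092.6996
5. ⊥bis P1·P4 via (14.755,23.69): [(0, 25.7487) (0, 0) (26.6748, 0) (24.2973, 22.3586)]  |A|=611.0171
6. canonical 4-gon: [(0, 25.7487) (0, 0) (26.6748, 0) (24.2973, 22.3586)]
7. shoelace: 611.0171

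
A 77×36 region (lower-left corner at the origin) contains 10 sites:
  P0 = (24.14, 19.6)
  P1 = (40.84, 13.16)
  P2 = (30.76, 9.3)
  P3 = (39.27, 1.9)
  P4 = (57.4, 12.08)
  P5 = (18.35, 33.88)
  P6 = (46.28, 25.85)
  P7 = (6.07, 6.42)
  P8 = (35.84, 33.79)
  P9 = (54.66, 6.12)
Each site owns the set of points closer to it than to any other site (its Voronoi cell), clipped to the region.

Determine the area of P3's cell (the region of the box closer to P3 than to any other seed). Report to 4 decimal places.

Area of P3's cell: 100.6456

1. box [0,77]×[0,36]: [(0, 0) (77, 0) (77, 36) (0, 36)]
2. ⊥bis P3·P0 via (31.705,10.75): [(19.129, 0) (77, 0) (77, 36) (61.244, 36)]  |A|=1325.2862
3. ⊥bis P3·P1 via (40.055,7.53): [(29.6373, 8.9826) (19.129, 0) (77, 0) (77, 2.3787)]  |A|=316.2454
4. ⊥bis P3·P2 via (35.015,5.6): [(37.0568, 7.948) (30.1454, 0) (77, 0) (77, 2.3787)]  |A|=233.7076
5. ⊥bis P3·P4 via (48.335,6.99): [(48.7093, 6.3233) (37.0568, 7.948) (30.1454, 0) (52.2599, 0)]  |A|=121.8404
6. ⊥bis P3·P5 via (28.81,17.89): [(48.7093, 6.3233) (37.0568, 7.948) (30.1454, 0) (52.2599, 0)]  |A|=121.8404
7. ⊥bis P3·P6 via (42.775,13.875): [(48.7093, 6.3233) (37.0568, 7.948) (30.1454, 0) (52.2599, 0)]  |A|=121.8404
8. ⊥bis P3·P7 via (22.67,4.16): [(48.7093, 6.3233) (37.0568, 7.948) (30.1454, 0) (52.2599, 0)]  |A|=121.8404
9. ⊥bis P3·P8 via (37.555,17.845): [(48.7093, 6.3233) (37.0568, 7.948) (30.1454, 0) (52.2599, 0)]  |A|=121.8404
10. ⊥bis P3·P9 via (46.965,4.01): [(46.2361, 6.6682) (37.0568, 7.948) (30.1454, 0) (48.0646, 0)]  |A|=100.6456
11. canonical 4-gon: [(46.2361, 6.6682) (37.0568, 7.948) (30.1454, 0) (48.0646, 0)]
12. shoelace: 100.6456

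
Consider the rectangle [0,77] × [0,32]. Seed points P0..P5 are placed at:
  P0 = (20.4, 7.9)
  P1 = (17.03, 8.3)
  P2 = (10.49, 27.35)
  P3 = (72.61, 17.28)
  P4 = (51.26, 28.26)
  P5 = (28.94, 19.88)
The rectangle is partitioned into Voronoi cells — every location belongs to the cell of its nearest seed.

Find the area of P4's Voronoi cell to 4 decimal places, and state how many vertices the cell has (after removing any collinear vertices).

1. box [0,77]×[0,32]: [(0, 0) (77, 0) (77, 32) (0, 32)]
2. ⊥bis P4·P0 via (35.83,18.08): [(47.7583, 0) (77, 0) (77, 32) (26.6462, 32)]  |A|=1273.5268
3. ⊥bis P4·P1 via (34.145,18.28): [(47.7583, 0) (77, 0) (77, 32) (26.6462, 32)]  |A|=1273.5268
4. ⊥bis P4·P2 via (30.875,27.805): [(30.9262, 25.5128) (47.7583, 0) (77, 0) (77, 32) (30.7814, 32)]  |A|=1260.1141
5. ⊥bis P4·P3 via (61.935,22.77): [(30.9262, 25.5128) (47.7583, 0) (50.2247, 0) (66.6819, 32) (30.7814, 32)]  |A|=666.6193
6. ⊥bis P4·P5 via (40.1,24.07): [(49.137, 0) (50.2247, 0) (66.6819, 32) (37.1227, 32)]  |A|=490.3494
7. canonical 4-gon: [(49.137, 0) (50.2247, 0) (66.6819, 32) (37.1227, 32)]
8. shoelace: 490.3494

Area of P4's cell: 490.3494 (4 vertices)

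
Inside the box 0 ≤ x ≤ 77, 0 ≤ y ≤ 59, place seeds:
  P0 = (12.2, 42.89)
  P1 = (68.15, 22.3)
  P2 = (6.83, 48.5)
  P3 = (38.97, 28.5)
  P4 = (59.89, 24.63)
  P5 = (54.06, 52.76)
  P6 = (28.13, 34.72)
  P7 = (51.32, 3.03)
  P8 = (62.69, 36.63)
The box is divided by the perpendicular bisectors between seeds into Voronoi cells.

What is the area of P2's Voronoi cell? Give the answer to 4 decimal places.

Area of P2's cell: 262.3954

1. box [0,77]×[0,59]: [(0, 0) (77, 0) (77, 59) (0, 59)]
2. ⊥bis P2·P0 via (9.515,45.695): [(0, 36.5871) (23.4146, 59) (0, 59)]  |A|=262.3954
3. ⊥bis P2·P1 via (37.49,35.4): [(0, 36.5871) (23.4146, 59) (0, 59)]  |A|=262.3954
4. ⊥bis P2·P3 via (22.9,38.5): [(0, 36.5871) (23.4146, 59) (0, 59)]  |A|=262.3954
5. ⊥bis P2·P4 via (33.36,36.565): [(0, 36.5871) (23.4146, 59) (0, 59)]  |A|=262.3954
6. ⊥bis P2·P5 via (30.445,50.63): [(0, 36.5871) (23.4146, 59) (0, 59)]  |A|=262.3954
7. ⊥bis P2·P6 via (17.48,41.61): [(0, 36.5871) (23.4146, 59) (0, 59)]  |A|=262.3954
8. ⊥bis P2·P7 via (29.075,25.765): [(0, 36.5871) (23.4146, 59) (0, 59)]  |A|=262.3954
9. ⊥bis P2·P8 via (34.76,42.565): [(0, 36.5871) (23.4146, 59) (0, 59)]  |A|=262.3954
10. canonical 3-gon: [(0, 36.5871) (23.4146, 59) (0, 59)]
11. shoelace: 262.3954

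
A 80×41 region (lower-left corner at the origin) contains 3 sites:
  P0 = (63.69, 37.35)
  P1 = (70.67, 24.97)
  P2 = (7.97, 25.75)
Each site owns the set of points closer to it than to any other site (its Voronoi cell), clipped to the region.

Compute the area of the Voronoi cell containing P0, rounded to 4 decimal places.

1. box [0,80]×[0,41]: [(0, 0) (80, 0) (80, 41) (0, 41)]
2. ⊥bis P0·P1 via (67.18,31.16): [(0, 0) (11.9134, 0) (80, 38.3881) (80, 41) (0, 41)]  |A|=1973.1433
3. ⊥bis P0·P2 via (35.83,31.55): [(39.1959, 15.3822) (80, 38.3881) (80, 41) (33.8627, 41)]  |A|=644.2572
4. canonical 4-gon: [(39.1959, 15.3822) (80, 38.3881) (80, 41) (33.8627, 41)]
5. shoelace: 644.2572

Area of P0's cell: 644.2572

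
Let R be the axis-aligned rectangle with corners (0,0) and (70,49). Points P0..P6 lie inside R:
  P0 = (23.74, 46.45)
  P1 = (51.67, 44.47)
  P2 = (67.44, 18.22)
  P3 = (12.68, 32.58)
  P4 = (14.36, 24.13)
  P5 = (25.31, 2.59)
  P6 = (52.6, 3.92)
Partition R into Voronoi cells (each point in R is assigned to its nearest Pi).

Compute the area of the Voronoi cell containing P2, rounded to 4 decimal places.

Area of P2's cell: 415.6526

1. box [0,70]×[0,49]: [(0, 0) (70, 0) (70, 49) (0, 49)]
2. ⊥bis P2·P0 via (45.59,32.335): [(24.7017, 0) (70, 0) (70, 49) (56.3555, 49)]  |A|=1444.0973
3. ⊥bis P2·P1 via (59.555,31.345): [(35.6879, 17.0066) (24.7017, 0) (70, 0) (70, 37.62)]  |A|=1030.5936
4. ⊥bis P2·P3 via (40.06,25.4): [(38.2649, 18.5547) (33.3992, 0) (70, 0) (70, 37.62)]  |A|=936.4949
5. ⊥bis P2·P4 via (40.9,21.175): [(40.7762, 20.0634) (38.5423, 0) (70, 0) (70, 37.62)]  |A|=865.2727
6. ⊥bis P2·P5 via (46.375,10.405): [(42.4244, 21.0536) (50.2352, 0) (70, 0) (70, 37.62)]  |A|=726.7561
7. ⊥bis P2·P6 via (60.02,11.07): [(47.4756, 24.0881) (70, 0.7131) (70, 37.62)]  |A|=415.6526
8. canonical 3-gon: [(47.4756, 24.0881) (70, 0.7131) (70, 37.62)]
9. shoelace: 415.6526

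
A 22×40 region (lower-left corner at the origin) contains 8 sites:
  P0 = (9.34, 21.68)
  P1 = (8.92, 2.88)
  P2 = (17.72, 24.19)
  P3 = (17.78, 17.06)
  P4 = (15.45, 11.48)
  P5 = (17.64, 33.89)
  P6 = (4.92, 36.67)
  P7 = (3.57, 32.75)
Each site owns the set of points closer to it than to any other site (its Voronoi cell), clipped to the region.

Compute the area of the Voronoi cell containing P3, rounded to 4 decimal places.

Area of P3's cell: 60.5932

1. box [0,22]×[0,40]: [(0, 0) (22, 0) (22, 40) (0, 40)]
2. ⊥bis P3·P0 via (13.56,19.37): [(2.957, 0) (22, 0) (22, 34.7885)]  |A|=331.2391
3. ⊥bis P3·P1 via (13.35,9.97): [(9.6723, 12.2679) (22, 4.5653) (22, 34.7885)]  |A|=186.2909
4. ⊥bis P3·P2 via (17.75,20.625): [(14.2308, 20.5954) (9.6723, 12.2679) (22, 4.5653) (22, 20.6608)]  |A|=131.4099
5. ⊥bis P3·P4 via (16.615,14.27): [(14.2308, 20.5954) (11.8561, 16.2572) (22, 12.0214) (22, 20.6608)]  |A|=60.5932
6. ⊥bis P3·P5 via (17.71,25.475): [(14.2308, 20.5954) (11.8561, 16.2572) (22, 12.0214) (22, 20.6608)]  |A|=60.5932
7. ⊥bis P3·P6 via (11.35,26.865): [(14.2308, 20.5954) (11.8561, 16.2572) (22, 12.0214) (22, 20.6608)]  |A|=60.5932
8. ⊥bis P3·P7 via (10.675,24.905): [(14.2308, 20.5954) (11.8561, 16.2572) (22, 12.0214) (22, 20.6608)]  |A|=60.5932
9. canonical 4-gon: [(14.2308, 20.5954) (11.8561, 16.2572) (22, 12.0214) (22, 20.6608)]
10. shoelace: 60.5932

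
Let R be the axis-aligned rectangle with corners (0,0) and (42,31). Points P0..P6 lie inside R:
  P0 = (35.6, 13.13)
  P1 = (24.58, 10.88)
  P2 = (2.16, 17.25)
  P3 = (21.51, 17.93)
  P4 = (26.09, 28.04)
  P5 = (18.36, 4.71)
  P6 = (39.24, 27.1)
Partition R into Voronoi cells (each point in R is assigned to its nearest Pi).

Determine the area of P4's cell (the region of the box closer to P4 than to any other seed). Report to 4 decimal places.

1. box [0,42]×[0,31]: [(0, 0) (42, 0) (42, 31) (0, 31)]
2. ⊥bis P4·P0 via (30.845,20.585): [(0, 0.9112) (42, 27.7) (42, 31) (0, 31)]  |A|=701.1651
3. ⊥bis P4·P1 via (25.335,19.46): [(0, 21.6894) (28.627, 19.1703) (42, 27.7) (42, 31) (0, 31)]  |A|=403.757
4. ⊥bis P4·P2 via (14.125,22.645): [(15.1573, 20.3556) (28.627, 19.1703) (42, 27.7) (42, 31) (10.3577, 31)]  |A|=278.0689
5. ⊥bis P4·P3 via (23.8,22.985): [(11.4488, 28.5803) (30.1194, 20.1222) (42, 27.7) (42, 31) (10.3577, 31)]  |A|=209.6768
6. ⊥bis P4·P5 via (22.225,16.375): [(11.4488, 28.5803) (30.1194, 20.1222) (42, 27.7) (42, 31) (10.3577, 31)]  |A|=209.6768
7. ⊥bis P4·P6 via (32.665,27.57): [(11.4488, 28.5803) (30.1194, 20.1222) (32.2288, 21.4676) (32.9102, 31) (10.3577, 31)]  |A|=150.2303
8. canonical 5-gon: [(11.4488, 28.5803) (30.1194, 20.1222) (32.2288, 21.4676) (32.9102, 31) (10.3577, 31)]
9. shoelace: 150.2303

Area of P4's cell: 150.2303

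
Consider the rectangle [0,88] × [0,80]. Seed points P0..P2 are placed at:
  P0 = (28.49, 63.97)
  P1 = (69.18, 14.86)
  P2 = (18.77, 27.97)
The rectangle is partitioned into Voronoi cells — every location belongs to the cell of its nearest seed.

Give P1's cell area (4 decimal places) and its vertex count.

1. box [0,88]×[0,80]: [(0, 0) (88, 0) (88, 80) (0, 80)]
2. ⊥bis P1·P0 via (48.835,39.415): [(1.2638, 0) (88, 0) (88, 71.8651)]  |A|=3116.651
3. ⊥bis P1·P2 via (43.975,21.415): [(48.6071, 39.2262) (38.4057, 0) (88, 0) (88, 71.8651)]  |A|=2388.1852
4. canonical 4-gon: [(48.6071, 39.2262) (38.4057, 0) (88, 0) (88, 71.8651)]
5. shoelace: 2388.1852

Area of P1's cell: 2388.1852 (4 vertices)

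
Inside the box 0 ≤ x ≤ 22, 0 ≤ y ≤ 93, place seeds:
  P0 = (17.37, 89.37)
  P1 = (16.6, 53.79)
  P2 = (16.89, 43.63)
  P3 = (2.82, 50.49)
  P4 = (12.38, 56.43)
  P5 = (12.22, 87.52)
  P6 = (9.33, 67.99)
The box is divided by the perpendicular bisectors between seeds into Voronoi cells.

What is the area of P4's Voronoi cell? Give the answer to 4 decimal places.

Area of P4's cell: 114.4932

1. box [0,22]×[0,93]: [(0, 0) (22, 0) (22, 93) (0, 93)]
2. ⊥bis P4·P0 via (14.875,72.9): [(0, 75.1534) (0, 0) (22, 0) (22, 71.8207)]  |A|=1616.7143
3. ⊥bis P4·P1 via (14.49,55.11): [(0, 75.1534) (0, 31.948) (22, 67.1146) (22, 71.8207)]  |A|=527.026
4. ⊥bis P4·P2 via (14.635,50.03): [(0, 75.1534) (0, 44.8734) (10.3724, 48.5281) (22, 67.1146) (22, 71.8207)]  |A|=459.9917
5. ⊥bis P4·P3 via (7.6,53.46): [(0, 75.1534) (0, 65.6916) (10.5189, 48.7622) (22, 67.1146) (22, 71.8207)]  |A|=349.5528
6. ⊥bis P4·P5 via (12.3,71.975): [(20.6959, 72.0182) (0, 71.9117) (0, 65.6916) (10.5189, 48.7622) (22, 67.1146) (22, 71.8207)]  |A|=316.0081
7. ⊥bis P4·P6 via (10.855,62.21): [(3.3875, 60.2398) (10.5189, 48.7622) (20.5284, 64.7622)]  |A|=114.4932
8. canonical 3-gon: [(3.3875, 60.2398) (10.5189, 48.7622) (20.5284, 64.7622)]
9. shoelace: 114.4932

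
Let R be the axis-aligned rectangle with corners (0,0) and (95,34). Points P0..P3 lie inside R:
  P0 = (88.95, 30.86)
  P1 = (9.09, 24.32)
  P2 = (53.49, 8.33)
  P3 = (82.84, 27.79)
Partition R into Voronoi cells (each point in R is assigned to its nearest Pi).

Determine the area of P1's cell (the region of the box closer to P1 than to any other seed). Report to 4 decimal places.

Area of P1's cell: 1072.1251

1. box [0,95]×[0,34]: [(0, 0) (95, 0) (95, 34) (0, 34)]
2. ⊥bis P1·P0 via (49.02,27.59): [(0, 0) (51.2794, 0) (48.4951, 34) (0, 34)]  |A|=1696.1665
3. ⊥bis P1·P2 via (31.29,16.325): [(0, 0) (25.4108, 0) (37.6554, 34) (0, 34)]  |A|=1072.1251
4. ⊥bis P1·P3 via (45.965,26.055): [(0, 0) (25.4108, 0) (37.6554, 34) (0, 34)]  |A|=1072.1251
5. canonical 4-gon: [(0, 0) (25.4108, 0) (37.6554, 34) (0, 34)]
6. shoelace: 1072.1251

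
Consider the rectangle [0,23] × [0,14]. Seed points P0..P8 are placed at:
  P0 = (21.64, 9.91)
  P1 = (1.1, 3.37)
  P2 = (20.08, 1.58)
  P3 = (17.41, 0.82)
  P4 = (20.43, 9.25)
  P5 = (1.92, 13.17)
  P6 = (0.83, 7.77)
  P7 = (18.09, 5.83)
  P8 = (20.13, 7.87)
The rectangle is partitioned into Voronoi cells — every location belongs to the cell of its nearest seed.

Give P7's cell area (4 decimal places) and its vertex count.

Area of P7's cell: 64.7320 (7 vertices)

1. box [0,23]×[0,14]: [(0, 0) (23, 0) (23, 14) (0, 14)]
2. ⊥bis P7·P0 via (19.865,7.87): [(0, 0) (23, 0) (23, 5.1422) (12.8198, 14) (0, 14)]  |A|=276.9132
3. ⊥bis P7·P1 via (9.595,4.6): [(10.261, 0) (23, 0) (23, 5.1422) (12.8198, 14) (8.234, 14)]  |A|=147.4482
4. ⊥bis P7·P2 via (19.085,3.705): [(10.261, 0) (11.1723, 0) (22.7042, 5.3996) (12.8198, 14) (8.234, 14)]  |A|=114.755
5. ⊥bis P7·P3 via (17.75,3.325): [(9.6198, 4.4285) (18.1558, 3.2699) (22.7042, 5.3996) (12.8198, 14) (8.234, 14)]  |A|=94.7358
6. ⊥bis P7·P4 via (19.26,7.54): [(9.6198, 4.4285) (18.1558, 3.2699) (22.5166, 5.3118) (9.8185, 14) (8.234, 14)]  |A|=80.4569
7. ⊥bis P7·P5 via (10.005,9.5): [(9.1563, 7.6302) (9.6198, 4.4285) (18.1558, 3.2699) (22.5166, 5.3118) (11.5194, 12.8362)]  |A|=69.6078
8. ⊥bis P7·P6 via (9.46,6.8): [(9.684, 8.7928) (9.3798, 6.0864) (9.6198, 4.4285) (18.1558, 3.2699) (22.5166, 5.3118) (11.5194, 12.8362)]  |A|=69.0705
9. ⊥bis P7·P8 via (19.11,6.85): [(9.684, 8.7928) (9.3798, 6.0864) (9.6198, 4.4285) (18.1558, 3.2699) (21.2441, 4.7159) (16.6, 9.36) (11.5194, 12.8362)]  |A|=64.732
10. canonical 7-gon: [(9.684, 8.7928) (9.3798, 6.0864) (9.6198, 4.4285) (18.1558, 3.2699) (21.2441, 4.7159) (16.6, 9.36) (11.5194, 12.8362)]
11. shoelace: 64.732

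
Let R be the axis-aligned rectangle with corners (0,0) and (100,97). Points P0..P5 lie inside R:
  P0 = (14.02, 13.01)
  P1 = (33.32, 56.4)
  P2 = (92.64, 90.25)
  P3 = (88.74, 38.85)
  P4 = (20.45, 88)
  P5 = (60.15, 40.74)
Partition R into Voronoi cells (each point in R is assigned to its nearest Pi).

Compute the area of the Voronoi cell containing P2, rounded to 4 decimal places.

1. box [0,100]×[0,97]: [(0, 0) (100, 0) (100, 97) (0, 97)]
2. ⊥bis P2·P0 via (53.33,51.63): [(100, 4.1262) (100, 97) (8.7564, 97)]  |A|=4237.0724
3. ⊥bis P2·P1 via (62.98,73.325): [(100, 8.4498) (100, 97) (49.4702, 97)]  |A|=2237.2107
4. ⊥bis P2·P3 via (90.69,64.55): [(66.9599, 66.3505) (100, 63.8436) (100, 97) (49.4702, 97)]  |A|=1322.101
5. ⊥bis P2·P4 via (56.545,89.125): [(56.6941, 84.3406) (66.9599, 66.3505) (100, 63.8436) (100, 97) (56.2996, 97)]  |A|=1278.8735
6. ⊥bis P2·P5 via (76.395,65.495): [(56.6941, 84.3406) (62.0921, 74.881) (76.1544, 65.6529) (100, 63.8436) (100, 97) (56.2996, 97)]  |A|=1241.3546
7. canonical 6-gon: [(56.6941, 84.3406) (62.0921, 74.881) (76.1544, 65.6529) (100, 63.8436) (100, 97) (56.2996, 97)]
8. shoelace: 1241.3546

Area of P2's cell: 1241.3546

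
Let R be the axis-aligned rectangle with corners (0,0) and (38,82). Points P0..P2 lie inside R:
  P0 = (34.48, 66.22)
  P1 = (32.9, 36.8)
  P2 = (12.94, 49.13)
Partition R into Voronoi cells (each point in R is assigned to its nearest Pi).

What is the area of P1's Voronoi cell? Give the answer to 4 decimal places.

1. box [0,38]×[0,82]: [(0, 0) (38, 0) (38, 82) (0, 82)]
2. ⊥bis P1·P0 via (33.69,51.51): [(0, 53.3193) (0, 0) (38, 0) (38, 51.2785)]  |A|=1987.3592
3. ⊥bis P1·P2 via (22.92,42.965): [(28.3749, 51.7954) (0, 5.8617) (0, 0) (38, 0) (38, 51.2785)]  |A|=1314.0576
4. canonical 5-gon: [(28.3749, 51.7954) (0, 5.8617) (0, 0) (38, 0) (38, 51.2785)]
5. shoelace: 1314.0576

Area of P1's cell: 1314.0576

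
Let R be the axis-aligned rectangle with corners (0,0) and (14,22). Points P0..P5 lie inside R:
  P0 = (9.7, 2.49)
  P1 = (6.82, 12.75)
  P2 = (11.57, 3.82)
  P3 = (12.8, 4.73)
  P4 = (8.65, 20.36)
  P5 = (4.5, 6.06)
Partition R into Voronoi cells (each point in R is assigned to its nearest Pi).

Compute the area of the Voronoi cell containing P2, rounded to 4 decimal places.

Area of P2's cell: 16.0800

1. box [0,14]×[0,22]: [(0, 0) (14, 0) (14, 22) (0, 22)]
2. ⊥bis P2·P0 via (10.635,3.155): [(0, 18.108) (12.8789, 0) (14, 0) (14, 22) (0, 22)]  |A|=191.3944
3. ⊥bis P2·P1 via (9.195,8.285): [(7.5926, 7.4327) (12.8789, 0) (14, 0) (14, 10.8409)]  |A|=38.8971
4. ⊥bis P2·P3 via (12.185,4.275): [(9.2117, 8.2939) (7.5926, 7.4327) (12.8789, 0) (14, 0) (14, 1.8218)]  |A|=17.304
5. ⊥bis P2·P4 via (10.11,12.09): [(9.2117, 8.2939) (7.5926, 7.4327) (12.8789, 0) (14, 0) (14, 1.8218)]  |A|=17.304
6. ⊥bis P2·P5 via (8.035,4.94): [(9.2117, 8.2939) (9.0745, 8.2209) (8.445, 6.2341) (12.8789, 0) (14, 0) (14, 1.8218)]  |A|=16.08
7. canonical 6-gon: [(9.2117, 8.2939) (9.0745, 8.2209) (8.445, 6.2341) (12.8789, 0) (14, 0) (14, 1.8218)]
8. shoelace: 16.08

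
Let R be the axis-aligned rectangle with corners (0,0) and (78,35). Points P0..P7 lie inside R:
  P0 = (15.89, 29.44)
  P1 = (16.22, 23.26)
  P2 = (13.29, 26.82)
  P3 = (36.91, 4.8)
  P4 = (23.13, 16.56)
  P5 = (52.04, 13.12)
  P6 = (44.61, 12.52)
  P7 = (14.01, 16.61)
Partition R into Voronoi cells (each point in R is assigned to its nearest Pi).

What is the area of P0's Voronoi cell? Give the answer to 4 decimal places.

1. box [0,78]×[0,35]: [(0, 0) (78, 0) (78, 35) (0, 35)]
2. ⊥bis P0·P1 via (16.055,26.35): [(0, 25.4927) (78, 29.6577) (78, 35) (0, 35)]  |A|=579.133
3. ⊥bis P0·P2 via (14.59,28.13): [(16.3669, 26.3667) (78, 29.6577) (78, 35) (7.6672, 35)]  |A|=468.2338
4. ⊥bis P0·P3 via (26.4,17.12): [(16.3669, 26.3667) (38.6328, 27.5556) (47.3592, 35) (7.6672, 35)]  |A|=249.028
5. ⊥bis P0·P4 via (19.51,23): [(16.3669, 26.3667) (26.4579, 26.9055) (40.8581, 35) (7.6672, 35)]  |A|=180.2354
6. ⊥bis P0·P5 via (33.965,21.28): [(16.3669, 26.3667) (26.4579, 26.9055) (39.9212, 34.4734) (40.1589, 35) (7.6672, 35)]  |A|=180.0513
7. ⊥bis P0·P6 via (30.25,20.98): [(16.3669, 26.3667) (26.4579, 26.9055) (37.347, 33.0264) (38.5097, 35) (7.6672, 35)]  |A|=177.918
8. ⊥bis P0·P7 via (14.95,23.025): [(16.3669, 26.3667) (26.4579, 26.9055) (37.347, 33.0264) (38.5097, 35) (7.6672, 35)]  |A|=177.918
9. canonical 5-gon: [(16.3669, 26.3667) (26.4579, 26.9055) (37.347, 33.0264) (38.5097, 35) (7.6672, 35)]
10. shoelace: 177.918

Area of P0's cell: 177.9180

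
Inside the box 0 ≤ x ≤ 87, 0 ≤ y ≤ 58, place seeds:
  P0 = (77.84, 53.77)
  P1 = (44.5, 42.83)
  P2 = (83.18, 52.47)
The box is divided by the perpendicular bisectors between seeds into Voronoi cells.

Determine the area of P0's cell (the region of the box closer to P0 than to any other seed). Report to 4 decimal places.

1. box [0,87]×[0,58]: [(0, 0) (87, 0) (87, 58) (0, 58)]
2. ⊥bis P0·P1 via (61.17,48.3): [(77.0189, 0) (87, 0) (87, 58) (57.9871, 58)]  |A|=1130.8264
3. ⊥bis P0·P2 via (80.51,53.12): [(71.5991, 16.5169) (81.698, 58) (57.9871, 58)]  |A|=491.8013
4. canonical 3-gon: [(71.5991, 16.5169) (81.698, 58) (57.9871, 58)]
5. shoelace: 491.8013

Area of P0's cell: 491.8013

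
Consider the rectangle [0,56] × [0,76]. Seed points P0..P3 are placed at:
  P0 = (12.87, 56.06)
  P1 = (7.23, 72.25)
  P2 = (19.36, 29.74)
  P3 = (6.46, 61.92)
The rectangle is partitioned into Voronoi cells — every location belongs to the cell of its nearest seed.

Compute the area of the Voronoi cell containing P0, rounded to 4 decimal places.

Area of P0's cell: 1251.0570

1. box [0,56]×[0,76]: [(0, 0) (56, 0) (56, 76) (0, 76)]
2. ⊥bis P0·P1 via (10.05,64.155): [(0, 60.6539) (0, 0) (56, 0) (56, 76) (44.0519, 76)]  |A|=3917.9889
3. ⊥bis P0·P2 via (16.115,42.9): [(0, 60.6539) (0, 38.9264) (56, 52.7349) (56, 76) (44.0519, 76)]  |A|=1351.4747
4. ⊥bis P0·P3 via (9.665,58.99): [(16.4134, 66.3718) (0, 48.4179) (0, 38.9264) (56, 52.7349) (56, 76) (44.0519, 76)]  |A|=1251.057
5. canonical 6-gon: [(16.4134, 66.3718) (0, 48.4179) (0, 38.9264) (56, 52.7349) (56, 76) (44.0519, 76)]
6. shoelace: 1251.057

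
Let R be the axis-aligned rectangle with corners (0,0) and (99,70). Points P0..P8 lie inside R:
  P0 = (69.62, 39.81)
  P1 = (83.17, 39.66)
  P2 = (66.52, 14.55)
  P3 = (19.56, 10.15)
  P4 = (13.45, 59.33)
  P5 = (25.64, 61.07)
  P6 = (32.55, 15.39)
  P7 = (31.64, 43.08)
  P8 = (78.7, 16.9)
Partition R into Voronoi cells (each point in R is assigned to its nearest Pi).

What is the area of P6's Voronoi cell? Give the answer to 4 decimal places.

Area of P6's cell: 710.5127

1. box [0,99]×[0,70]: [(0, 0) (99, 0) (99, 70) (0, 70)]
2. ⊥bis P6·P0 via (51.085,27.6): [(0, 0) (69.2666, 0) (23.1538, 70) (0, 70)]  |A|=3234.7156
3. ⊥bis P6·P1 via (57.86,27.525): [(0, 0) (69.2666, 0) (23.1538, 70) (0, 70)]  |A|=3234.7156
4. ⊥bis P6·P2 via (49.535,14.97): [(0, 0) (49.1648, 0) (49.8921, 29.4109) (23.1538, 70) (0, 70)]  |A|=2939.1103
5. ⊥bis P6·P3 via (26.055,12.77): [(31.2063, 0) (49.1648, 0) (49.8921, 29.4109) (23.1538, 70) (2.9691, 70)]  |A|=1742.9712
6. ⊥bis P6·P4 via (23,37.36): [(17.1598, 34.8213) (31.2063, 0) (49.1648, 0) (49.8921, 29.4109) (39.8349, 44.6779)]  |A|=1018.6361
7. ⊥bis P6·P5 via (29.095,38.23): [(22.8166, 37.2803) (17.1598, 34.8213) (31.2063, 0) (49.1648, 0) (49.8921, 29.4109) (42.7243, 40.2917)]  |A|=970.6262
8. ⊥bis P6·P7 via (32.095,29.235): [(19.5792, 28.8237) (31.2063, 0) (49.1648, 0) (49.8921, 29.4109) (49.6284, 29.8112)]  |A|=710.5127
9. ⊥bis P6·P8 via (55.625,16.145): [(19.5792, 28.8237) (31.2063, 0) (49.1648, 0) (49.8921, 29.4109) (49.6284, 29.8112)]  |A|=710.5127
10. canonical 5-gon: [(19.5792, 28.8237) (31.2063, 0) (49.1648, 0) (49.8921, 29.4109) (49.6284, 29.8112)]
11. shoelace: 710.5127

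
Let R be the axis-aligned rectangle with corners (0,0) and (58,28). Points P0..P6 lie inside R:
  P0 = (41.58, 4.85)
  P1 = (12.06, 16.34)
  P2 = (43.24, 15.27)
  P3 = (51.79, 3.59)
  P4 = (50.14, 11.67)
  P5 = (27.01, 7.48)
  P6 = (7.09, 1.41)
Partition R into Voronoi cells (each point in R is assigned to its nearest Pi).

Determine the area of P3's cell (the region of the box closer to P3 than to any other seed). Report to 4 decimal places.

1. box [0,58]×[0,28]: [(0, 0) (58, 0) (58, 28) (0, 28)]
2. ⊥bis P3·P0 via (46.685,4.22): [(46.1642, 0) (58, 0) (58, 28) (49.6197, 28)]  |A|=283.0258
3. ⊥bis P3·P1 via (31.925,9.965): [(46.1642, 0) (58, 0) (58, 28) (49.6197, 28)]  |A|=283.0258
4. ⊥bis P3·P2 via (47.515,9.43): [(47.3094, 9.2795) (46.1642, 0) (58, 0) (58, 17.1052)]  |A|=146.3477
5. ⊥bis P3·P4 via (50.965,7.63): [(47.0061, 6.8216) (46.1642, 0) (58, 0) (58, 9.0666)]  |A|=90.2081
6. ⊥bis P3·P5 via (39.4,5.535): [(47.0061, 6.8216) (46.1642, 0) (58, 0) (58, 9.0666)]  |A|=90.2081
7. ⊥bis P3·P6 via (29.44,2.5): [(47.0061, 6.8216) (46.1642, 0) (58, 0) (58, 9.0666)]  |A|=90.2081
8. canonical 4-gon: [(47.0061, 6.8216) (46.1642, 0) (58, 0) (58, 9.0666)]
9. shoelace: 90.2081

Area of P3's cell: 90.2081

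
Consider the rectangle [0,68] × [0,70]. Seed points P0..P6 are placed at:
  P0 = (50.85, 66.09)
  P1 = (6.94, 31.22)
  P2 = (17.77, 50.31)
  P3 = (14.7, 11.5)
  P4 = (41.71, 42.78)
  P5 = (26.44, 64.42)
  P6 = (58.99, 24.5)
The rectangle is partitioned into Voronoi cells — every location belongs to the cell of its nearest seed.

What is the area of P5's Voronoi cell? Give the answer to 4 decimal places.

1. box [0,68]×[0,70]: [(0, 0) (68, 0) (68, 70) (0, 70)]
2. ⊥bis P5·P0 via (38.645,65.255): [(0, 0) (43.1094, 0) (38.3204, 70) (0, 70)]  |A|=2850.0418
3. ⊥bis P5·P1 via (16.69,47.82): [(0, 57.6229) (40.8069, 33.655) (38.3204, 70) (0, 70)]  |A|=948.9143
4. ⊥bis P5·P2 via (22.105,57.365): [(39.9343, 46.4096) (38.3204, 70) (1.5422, 70)]  |A|=433.8055
5. ⊥bis P5·P3 via (20.57,37.96): [(39.9343, 46.4096) (38.3204, 70) (1.5422, 70)]  |A|=433.8055
6. ⊥bis P5·P4 via (34.075,53.6): [(31.3555, 51.681) (39.1952, 57.213) (38.3204, 70) (1.5422, 70)]  |A|=389.4134
7. ⊥bis P5·P6 via (42.715,44.46): [(31.3555, 51.681) (39.1952, 57.213) (38.3204, 70) (1.5422, 70)]  |A|=389.4134
8. canonical 4-gon: [(31.3555, 51.681) (39.1952, 57.213) (38.3204, 70) (1.5422, 70)]
9. shoelace: 389.4134

Area of P5's cell: 389.4134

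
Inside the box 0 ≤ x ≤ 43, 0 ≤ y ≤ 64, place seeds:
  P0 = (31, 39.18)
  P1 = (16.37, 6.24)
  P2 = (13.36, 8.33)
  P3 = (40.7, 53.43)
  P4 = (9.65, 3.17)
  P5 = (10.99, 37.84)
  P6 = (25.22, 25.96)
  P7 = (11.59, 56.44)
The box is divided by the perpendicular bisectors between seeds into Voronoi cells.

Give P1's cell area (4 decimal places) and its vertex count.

1. box [0,43]×[0,64]: [(0, 0) (43, 0) (43, 64) (0, 64)]
2. ⊥bis P1·P0 via (23.685,22.71): [(0, 33.2295) (0, 0) (43, 0) (43, 14.1314)]  |A|=1018.2593
3. ⊥bis P1·P2 via (14.865,7.285): [(25.1298, 22.0683) (9.8066, 0) (43, 0) (43, 14.1314)]  |A|=492.526
4. ⊥bis P1·P3 via (28.535,29.835): [(25.1298, 22.0683) (9.8066, 0) (43, 0) (43, 14.1314)]  |A|=492.526
5. ⊥bis P1·P4 via (13.01,4.705): [(25.1298, 22.0683) (13.0352, 4.6498) (15.1595, 0) (43, 0) (43, 14.1314)]  |A|=480.0813
6. ⊥bis P1·P5 via (13.68,22.04): [(25.1298, 22.0683) (13.0352, 4.6498) (15.1595, 0) (43, 0) (43, 14.1314)]  |A|=480.0813
7. ⊥bis P1·P6 via (20.795,16.1): [(20.9404, 16.0347) (13.0352, 4.6498) (15.1595, 0) (43, 0) (43, 6.1348)]  |A|=321.3441
8. ⊥bis P1·P7 via (13.98,31.34): [(20.9404, 16.0347) (13.0352, 4.6498) (15.1595, 0) (43, 0) (43, 6.1348)]  |A|=321.3441
9. canonical 5-gon: [(20.9404, 16.0347) (13.0352, 4.6498) (15.1595, 0) (43, 0) (43, 6.1348)]
10. shoelace: 321.3441

Area of P1's cell: 321.3441 (5 vertices)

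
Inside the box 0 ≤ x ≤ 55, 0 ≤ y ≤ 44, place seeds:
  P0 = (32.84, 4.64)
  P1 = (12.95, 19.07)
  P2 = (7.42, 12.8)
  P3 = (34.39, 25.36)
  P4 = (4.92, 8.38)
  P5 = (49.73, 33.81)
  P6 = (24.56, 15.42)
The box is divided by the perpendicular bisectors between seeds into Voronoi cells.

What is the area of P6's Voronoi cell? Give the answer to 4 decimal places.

Area of P6's cell: 229.9563

1. box [0,55]×[0,44]: [(0, 0) (55, 0) (55, 44) (0, 44)]
2. ⊥bis P6·P0 via (28.7,10.03): [(0, 0) (15.6416, 0) (55, 30.2307) (55, 44) (0, 44)]  |A|=1825.0835
3. ⊥bis P6·P1 via (18.755,17.245): [(13.3334, 0) (15.6416, 0) (55, 30.2307) (55, 44) (27.1663, 44)]  |A|=934.088
4. ⊥bis P6·P2 via (15.99,14.11): [(16.5721, 10.3017) (17.8836, 1.722) (55, 30.2307) (55, 44) (27.1663, 44)]  |A|=911.452
5. ⊥bis P6·P3 via (29.475,20.39): [(22.0517, 27.7312) (16.5721, 10.3017) (17.8836, 1.722) (35.0325, 14.894)]  |A|=230.499
6. ⊥bis P6·P4 via (14.74,11.9): [(22.0517, 27.7312) (16.5721, 10.3017) (17.5084, 4.1769) (18.2794, 2.026) (35.0325, 14.894)]  |A|=229.9563
7. ⊥bis P6·P5 via (37.145,24.615): [(22.0517, 27.7312) (16.5721, 10.3017) (17.5084, 4.1769) (18.2794, 2.026) (35.0325, 14.894)]  |A|=229.9563
8. canonical 5-gon: [(22.0517, 27.7312) (16.5721, 10.3017) (17.5084, 4.1769) (18.2794, 2.026) (35.0325, 14.894)]
9. shoelace: 229.9563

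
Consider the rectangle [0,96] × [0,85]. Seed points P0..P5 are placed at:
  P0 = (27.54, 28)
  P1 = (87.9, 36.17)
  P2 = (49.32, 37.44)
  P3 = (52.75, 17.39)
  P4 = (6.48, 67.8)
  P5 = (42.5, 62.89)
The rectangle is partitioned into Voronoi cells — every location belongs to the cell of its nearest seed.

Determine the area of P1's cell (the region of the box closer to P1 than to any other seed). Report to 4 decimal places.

Area of P1's cell: 1823.4686

1. box [0,96]×[0,85]: [(0, 0) (96, 0) (96, 85) (0, 85)]
2. ⊥bis P1·P0 via (57.72,32.085): [(62.0629, 0) (96, 0) (96, 85) (50.5577, 85)]  |A|=3373.626
3. ⊥bis P1·P2 via (68.61,36.805): [(67.3984, 0) (96, 0) (96, 85) (70.1965, 85)]  |A|=2312.2149
4. ⊥bis P1·P3 via (70.325,26.78): [(68.3987, 30.3854) (84.6331, 0) (96, 0) (96, 85) (70.1965, 85)]  |A|=2050.3739
5. ⊥bis P1·P4 via (47.19,51.985): [(68.3987, 30.3854) (84.6331, 0) (96, 0) (96, 85) (70.1965, 85)]  |A|=2050.3739
6. ⊥bis P1·P5 via (65.2,49.53): [(69.2557, 56.4211) (68.3987, 30.3854) (84.6331, 0) (96, 0) (96, 85) (86.0757, 85)]  |A|=1823.4686
7. canonical 6-gon: [(69.2557, 56.4211) (68.3987, 30.3854) (84.6331, 0) (96, 0) (96, 85) (86.0757, 85)]
8. shoelace: 1823.4686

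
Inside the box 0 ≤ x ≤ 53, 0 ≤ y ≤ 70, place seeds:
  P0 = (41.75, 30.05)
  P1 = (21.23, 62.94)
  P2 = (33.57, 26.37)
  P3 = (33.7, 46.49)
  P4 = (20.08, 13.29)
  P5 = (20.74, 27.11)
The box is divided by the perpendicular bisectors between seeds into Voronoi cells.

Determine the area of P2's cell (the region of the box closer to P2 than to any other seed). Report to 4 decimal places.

Area of P2's cell: 361.1905

1. box [0,53]×[0,70]: [(0, 0) (53, 0) (53, 70) (0, 70)]
2. ⊥bis P2·P0 via (37.66,28.21): [(0, 0) (50.3511, 0) (18.8596, 70) (0, 70)]  |A|=2422.3731
3. ⊥bis P2·P1 via (27.4,44.655): [(0, 35.4093) (0, 0) (50.3511, 0) (29.8846, 45.4934)]  |A|=1674.4158
4. ⊥bis P2·P3 via (33.635,36.43): [(3.6001, 36.6241) (0, 35.4093) (0, 0) (50.3511, 0) (33.963, 36.4279)]  |A|=1537.1883
5. ⊥bis P2·P4 via (26.825,19.83): [(10.5851, 36.5789) (46.0523, 0) (50.3511, 0) (33.963, 36.4279)]  |A|=503.1866
6. ⊥bis P2·P5 via (27.155,26.74): [(27.7161, 36.4682) (26.7603, 19.8967) (46.0523, 0) (50.3511, 0) (33.963, 36.4279)]  |A|=361.1905
7. canonical 5-gon: [(27.7161, 36.4682) (26.7603, 19.8967) (46.0523, 0) (50.3511, 0) (33.963, 36.4279)]
8. shoelace: 361.1905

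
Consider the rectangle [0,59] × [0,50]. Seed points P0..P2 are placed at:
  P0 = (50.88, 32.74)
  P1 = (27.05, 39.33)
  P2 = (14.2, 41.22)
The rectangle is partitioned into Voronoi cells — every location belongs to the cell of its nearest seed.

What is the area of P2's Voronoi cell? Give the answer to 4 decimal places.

Area of P2's cell: 918.9163

1. box [0,59]×[0,50]: [(0, 0) (59, 0) (59, 50) (0, 50)]
2. ⊥bis P2·P0 via (32.54,36.98): [(0, 0) (23.9906, 0) (35.5501, 50) (0, 50)]  |A|=1488.518
3. ⊥bis P2·P1 via (20.625,40.275): [(0, 0) (14.7013, 0) (22.0554, 50) (0, 50)]  |A|=918.9163
4. canonical 4-gon: [(0, 0) (14.7013, 0) (22.0554, 50) (0, 50)]
5. shoelace: 918.9163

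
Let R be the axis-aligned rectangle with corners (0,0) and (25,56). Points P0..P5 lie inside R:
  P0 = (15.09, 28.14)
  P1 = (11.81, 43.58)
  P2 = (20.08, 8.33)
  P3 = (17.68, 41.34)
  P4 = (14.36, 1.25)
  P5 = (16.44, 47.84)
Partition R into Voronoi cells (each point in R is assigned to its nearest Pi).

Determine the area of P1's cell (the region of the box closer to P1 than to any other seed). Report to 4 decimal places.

Area of P1's cell: 253.2901

1. box [0,25]×[0,56]: [(0, 0) (25, 0) (25, 56) (0, 56)]
2. ⊥bis P1·P0 via (13.45,35.86): [(0, 33.0027) (25, 38.3136) (25, 56) (0, 56)]  |A|=508.5453
3. ⊥bis P1·P2 via (15.945,25.955): [(0, 33.0027) (25, 38.3136) (25, 56) (0, 56)]  |A|=508.5453
4. ⊥bis P1·P3 via (14.745,42.46): [(0, 33.0027) (12.1185, 35.5771) (19.9119, 56) (0, 56)]  |A|=342.6748
5. ⊥bis P1·P4 via (13.085,22.415): [(0, 33.0027) (12.1185, 35.5771) (19.9119, 56) (0, 56)]  |A|=342.6748
6. ⊥bis P1·P5 via (14.125,45.71): [(0, 33.0027) (12.1185, 35.5771) (15.4399, 44.2809) (4.6573, 56) (0, 56)]  |A|=253.2901
7. canonical 5-gon: [(0, 33.0027) (12.1185, 35.5771) (15.4399, 44.2809) (4.6573, 56) (0, 56)]
8. shoelace: 253.2901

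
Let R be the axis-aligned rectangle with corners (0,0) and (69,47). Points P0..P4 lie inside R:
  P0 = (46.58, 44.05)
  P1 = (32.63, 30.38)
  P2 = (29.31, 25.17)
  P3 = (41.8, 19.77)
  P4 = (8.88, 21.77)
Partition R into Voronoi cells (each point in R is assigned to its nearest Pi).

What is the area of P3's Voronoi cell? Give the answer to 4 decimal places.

1. box [0,69]×[0,47]: [(0, 0) (69, 0) (69, 47) (0, 47)]
2. ⊥bis P3·P0 via (44.19,31.91): [(0, 40.6097) (0, 0) (69, 0) (69, 27.0257)]  |A|=2333.4192
3. ⊥bis P3·P1 via (37.215,25.075): [(44.9502, 31.7603) (8.2024, 0) (69, 0) (69, 27.0257)]  |A|=1290.458
4. ⊥bis P3·P2 via (35.555,22.47): [(44.9502, 31.7603) (36.3628, 24.3385) (25.8402, 0) (69, 0) (69, 27.0257)]  |A|=1075.8191
5. ⊥bis P3·P4 via (25.34,20.77): [(44.9502, 31.7603) (36.3628, 24.3385) (25.8402, 0) (69, 0) (69, 27.0257)]  |A|=1075.8191
6. canonical 5-gon: [(44.9502, 31.7603) (36.3628, 24.3385) (25.8402, 0) (69, 0) (69, 27.0257)]
7. shoelace: 1075.8191

Area of P3's cell: 1075.8191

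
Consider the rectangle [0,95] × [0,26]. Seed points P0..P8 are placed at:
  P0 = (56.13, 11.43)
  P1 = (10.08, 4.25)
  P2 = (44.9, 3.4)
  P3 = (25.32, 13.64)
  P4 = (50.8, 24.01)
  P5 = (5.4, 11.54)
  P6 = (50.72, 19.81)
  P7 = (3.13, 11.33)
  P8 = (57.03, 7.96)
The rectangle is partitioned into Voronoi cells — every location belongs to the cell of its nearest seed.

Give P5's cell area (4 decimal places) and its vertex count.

Area of P5's cell: 184.9947 (4 vertices)

1. box [0,95]×[0,26]: [(0, 0) (95, 0) (95, 26) (0, 26)]
2. ⊥bis P5·P0 via (30.765,11.485): [(0, 0) (30.7401, 0) (30.7965, 26) (0, 26)]  |A|=799.9754
3. ⊥bis P5·P1 via (7.74,7.895): [(0, 2.9261) (30.7893, 22.6921) (30.7965, 26) (0, 26)]  |A|=406.1506
4. ⊥bis P5·P2 via (25.15,7.47): [(0, 2.9261) (27.9054, 20.8407) (28.9686, 26) (0, 26)]  |A|=396.672
5. ⊥bis P5·P3 via (15.36,12.59): [(0, 2.9261) (15.3406, 12.7744) (13.9463, 26) (0, 26)]  |A|=269.2075
6. ⊥bis P5·P4 via (28.1,17.775): [(0, 2.9261) (15.3406, 12.7744) (13.9463, 26) (0, 26)]  |A|=269.2075
7. ⊥bis P5·P6 via (28.06,15.675): [(0, 2.9261) (15.3406, 12.7744) (13.9463, 26) (0, 26)]  |A|=269.2075
8. ⊥bis P5·P7 via (4.265,11.435): [(4.7689, 5.9877) (15.3406, 12.7744) (13.9463, 26) (2.9176, 26)]  |A|=184.9947
9. ⊥bis P5·P8 via (31.215,9.75): [(4.7689, 5.9877) (15.3406, 12.7744) (13.9463, 26) (2.9176, 26)]  |A|=184.9947
10. canonical 4-gon: [(4.7689, 5.9877) (15.3406, 12.7744) (13.9463, 26) (2.9176, 26)]
11. shoelace: 184.9947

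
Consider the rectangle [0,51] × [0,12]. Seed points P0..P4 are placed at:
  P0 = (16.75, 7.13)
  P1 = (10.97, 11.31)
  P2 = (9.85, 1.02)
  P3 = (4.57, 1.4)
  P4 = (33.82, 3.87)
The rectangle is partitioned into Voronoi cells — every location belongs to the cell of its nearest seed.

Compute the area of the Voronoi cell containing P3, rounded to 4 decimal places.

Area of P3's cell: 66.2031

1. box [0,51]×[0,12]: [(0, 0) (51, 0) (51, 12) (0, 12)]
2. ⊥bis P3·P0 via (10.66,4.265): [(0, 0) (12.6664, 0) (7.0211, 12) (0, 12)]  |A|=118.1254
3. ⊥bis P3·P1 via (7.77,6.355): [(0, 11.373) (0, 0) (12.6664, 0) (10.5089, 4.5862)]  |A|=88.804
4. ⊥bis P3·P2 via (7.21,1.21): [(7.5887, 6.4721) (0, 11.373) (0, 0) (7.1229, 0)]  |A|=66.2031
5. ⊥bis P3·P4 via (19.195,2.635): [(7.5887, 6.4721) (0, 11.373) (0, 0) (7.1229, 0)]  |A|=66.2031
6. canonical 4-gon: [(7.5887, 6.4721) (0, 11.373) (0, 0) (7.1229, 0)]
7. shoelace: 66.2031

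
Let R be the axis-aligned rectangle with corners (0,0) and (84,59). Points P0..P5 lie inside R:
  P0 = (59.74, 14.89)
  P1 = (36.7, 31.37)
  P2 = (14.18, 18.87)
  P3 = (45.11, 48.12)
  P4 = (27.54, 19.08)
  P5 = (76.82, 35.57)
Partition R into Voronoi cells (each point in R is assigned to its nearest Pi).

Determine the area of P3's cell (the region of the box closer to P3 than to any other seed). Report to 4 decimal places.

Area of P3's cell: 883.5424

1. box [0,84]×[0,59]: [(0, 0) (84, 0) (84, 59) (0, 59)]
2. ⊥bis P3·P0 via (52.425,31.505): [(0, 8.4241) (84, 45.4064) (84, 59) (0, 59)]  |A|=2695.1199
3. ⊥bis P3·P1 via (40.905,39.745): [(55.0312, 32.6524) (84, 45.4064) (84, 59) (2.5553, 59)]  |A|=1269.8325
4. ⊥bis P3·P2 via (29.645,33.495): [(8.2106, 56.1605) (55.0312, 32.6524) (84, 45.4064) (84, 59) (5.5253, 59)]  |A|=1265.6158
5. ⊥bis P3·P4 via (36.325,33.6): [(8.2106, 56.1605) (55.0312, 32.6524) (84, 45.4064) (84, 59) (5.5253, 59)]  |A|=1265.6158
6. ⊥bis P3·P5 via (60.965,41.845): [(8.2106, 56.1605) (55.0312, 32.6524) (57.8112, 33.8764) (67.7545, 59) (5.5253, 59)]  |A|=883.5424
7. canonical 5-gon: [(8.2106, 56.1605) (55.0312, 32.6524) (57.8112, 33.8764) (67.7545, 59) (5.5253, 59)]
8. shoelace: 883.5424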